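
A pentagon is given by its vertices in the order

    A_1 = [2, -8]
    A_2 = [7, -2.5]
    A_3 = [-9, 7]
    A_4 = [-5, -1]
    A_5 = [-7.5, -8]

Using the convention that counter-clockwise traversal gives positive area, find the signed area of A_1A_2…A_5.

A_1→A_2: (2)(-2.5) − (7)(-8) = 51
A_2→A_3: (7)(7) − (-9)(-2.5) = 26.5
A_3→A_4: (-9)(-1) − (-5)(7) = 44
A_4→A_5: (-5)(-8) − (-7.5)(-1) = 32.5
A_5→A_1: (-7.5)(-8) − (2)(-8) = 76
Σ = 230
Signed area = Σ/2 = 115 (positive ⇒ counter-clockwise traversal).

115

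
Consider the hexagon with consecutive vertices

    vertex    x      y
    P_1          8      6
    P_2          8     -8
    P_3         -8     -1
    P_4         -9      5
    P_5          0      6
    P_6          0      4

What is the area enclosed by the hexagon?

Apply Gauss's area formula: 2A = Σ (x_i·y_{i+1} − x_{i+1}·y_i), indices taken mod 6.
Cross-terms: -112, -72, -49, -54, 0, -32  ⇒  Σ = -319
Area = |Σ|/2 = 159.5.

159.5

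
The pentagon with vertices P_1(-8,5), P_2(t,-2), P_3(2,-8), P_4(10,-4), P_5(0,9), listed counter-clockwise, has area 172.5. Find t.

-7

Write out the shoelace sum; only the two edges meeting at P_2 involve t:
2·Area = [((-8)·(-2) − t·5) + (t·(-8) − 2·(-2))] + 234
       = -13·t + 254 = 345
⇒ t = -7.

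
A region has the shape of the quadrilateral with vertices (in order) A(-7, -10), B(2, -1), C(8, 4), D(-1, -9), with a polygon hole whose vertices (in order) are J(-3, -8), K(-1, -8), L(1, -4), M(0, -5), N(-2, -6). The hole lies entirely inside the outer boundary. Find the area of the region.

33.5

Outer boundary:
Apply the surveyor's formula: 2A = Σ (x_i·y_{i+1} − x_{i+1}·y_i), indices taken mod 4.
A→B: (-7)(-1) − (2)(-10) = 27
B→C: (2)(4) − (8)(-1) = 16
C→D: (8)(-9) − (-1)(4) = -68
D→A: (-1)(-10) − (-7)(-9) = -53
Σ = -78
Area = |Σ|/2 = 39.
Hole:
Σ = (16) + (12) + (-5) + (-10) + (-2) = 11
Area = |Σ|/2 = 5.5.
Net area = 39 − 5.5 = 33.5.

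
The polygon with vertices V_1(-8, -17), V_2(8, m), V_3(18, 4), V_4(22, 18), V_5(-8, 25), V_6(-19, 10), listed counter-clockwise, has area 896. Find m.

Write out the shoelace sum; only the two edges meeting at V_2 involve m:
2·Area = [((-8)·m − 8·(-17)) + (8·4 − 18·m)] + 1728
       = -26·m + 1896 = 1792
⇒ m = 4.

4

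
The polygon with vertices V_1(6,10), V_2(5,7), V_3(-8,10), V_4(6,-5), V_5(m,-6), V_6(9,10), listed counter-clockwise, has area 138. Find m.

10

The doubled signed area Σ (x_i y_{i+1} − x_{i+1} y_i) is linear in m.
With m=0 it equals 126; the coefficient of m is 15 (from the two edges through V_5).
So 15·m + 126 = 2·138 = 276 ⇒ m = 10.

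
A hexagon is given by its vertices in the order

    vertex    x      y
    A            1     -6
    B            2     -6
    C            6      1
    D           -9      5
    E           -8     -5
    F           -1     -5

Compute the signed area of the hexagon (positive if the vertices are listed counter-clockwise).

Σ = (6) + (38) + (39) + (85) + (35) + (11) = 214
Signed area = Σ/2 = 107 (positive ⇒ counter-clockwise traversal).

107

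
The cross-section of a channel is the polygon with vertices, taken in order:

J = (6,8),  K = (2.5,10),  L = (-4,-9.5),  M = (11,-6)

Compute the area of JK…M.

154.375

Apply the shoelace formula: 2A = Σ (x_i·y_{i+1} − x_{i+1}·y_i), indices taken mod 4.
Cross-terms: 40, 16.25, 128.5, 124  ⇒  Σ = 308.75
Area = |Σ|/2 = 154.375.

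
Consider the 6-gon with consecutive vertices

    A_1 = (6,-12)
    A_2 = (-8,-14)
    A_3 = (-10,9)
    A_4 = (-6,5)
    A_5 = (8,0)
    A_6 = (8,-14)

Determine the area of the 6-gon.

Apply the shoelace formula: 2A = Σ (x_i·y_{i+1} − x_{i+1}·y_i), indices taken mod 6.
Σ = (-180) + (-212) + (4) + (-40) + (-112) + (-12) = -552
Area = |Σ|/2 = 276.

276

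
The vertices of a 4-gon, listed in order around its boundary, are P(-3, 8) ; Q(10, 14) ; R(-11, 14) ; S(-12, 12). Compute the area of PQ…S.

Apply the shoelace (surveyor's) formula: 2A = Σ (x_i·y_{i+1} − x_{i+1}·y_i), indices taken mod 4.
Σ = (-122) + (294) + (36) + (-60) = 148
Area = |Σ|/2 = 74.

74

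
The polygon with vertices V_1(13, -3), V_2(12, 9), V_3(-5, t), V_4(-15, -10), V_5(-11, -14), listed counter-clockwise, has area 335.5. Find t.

4

Write out the shoelace sum; only the two edges meeting at V_3 involve t:
2·Area = [(12·t − (-5)·9) + ((-5)·(-10) − (-15)·t)] + 468
       = 27·t + 563 = 671
⇒ t = 4.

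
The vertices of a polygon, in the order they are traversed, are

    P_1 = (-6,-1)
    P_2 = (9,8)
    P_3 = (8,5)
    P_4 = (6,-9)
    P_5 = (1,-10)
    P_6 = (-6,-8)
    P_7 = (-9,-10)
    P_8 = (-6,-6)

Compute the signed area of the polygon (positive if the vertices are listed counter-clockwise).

-163.5

Σ = (-39) + (-19) + (-102) + (-51) + (-68) + (-12) + (-6) + (-30) = -327
Signed area = Σ/2 = -163.5 (negative ⇒ clockwise traversal).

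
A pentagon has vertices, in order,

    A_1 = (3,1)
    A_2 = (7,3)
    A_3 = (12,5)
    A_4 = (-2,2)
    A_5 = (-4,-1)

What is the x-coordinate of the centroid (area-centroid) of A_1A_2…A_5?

47/22

Apply Gauss's area formula. First the cross-terms c_i = x_i·y_{i+1} − x_{i+1}·y_i:
  2, -1, 34, 10, -1  ⇒  2A = 44, A = 22.
Then Σ (x_i + x_{i+1})·c_i = 282, so x̄ = 282 / (6·22) = 47/22.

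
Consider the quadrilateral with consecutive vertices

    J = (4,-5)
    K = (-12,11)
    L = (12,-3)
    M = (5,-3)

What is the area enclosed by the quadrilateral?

Apply the shoelace (surveyor's) formula: 2A = Σ (x_i·y_{i+1} − x_{i+1}·y_i), indices taken mod 4.
J→K: (4)(11) − (-12)(-5) = -16
K→L: (-12)(-3) − (12)(11) = -96
L→M: (12)(-3) − (5)(-3) = -21
M→J: (5)(-5) − (4)(-3) = -13
Σ = -146
Area = |Σ|/2 = 73.

73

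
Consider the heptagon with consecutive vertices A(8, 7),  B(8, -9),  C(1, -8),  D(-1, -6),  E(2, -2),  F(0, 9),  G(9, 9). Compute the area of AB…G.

127.5

Apply Gauss's area formula: 2A = Σ (x_i·y_{i+1} − x_{i+1}·y_i), indices taken mod 7.
A→B: (8)(-9) − (8)(7) = -128
B→C: (8)(-8) − (1)(-9) = -55
C→D: (1)(-6) − (-1)(-8) = -14
D→E: (-1)(-2) − (2)(-6) = 14
E→F: (2)(9) − (0)(-2) = 18
F→G: (0)(9) − (9)(9) = -81
G→A: (9)(7) − (8)(9) = -9
Σ = -255
Area = |Σ|/2 = 127.5.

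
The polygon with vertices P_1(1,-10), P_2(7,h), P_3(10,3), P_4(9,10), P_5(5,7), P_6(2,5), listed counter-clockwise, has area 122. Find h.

-9

Write out the shoelace sum; only the two edges meeting at P_2 involve h:
2·Area = [(1·h − 7·(-10)) + (7·3 − 10·h)] + 72
       = -9·h + 163 = 244
⇒ h = -9.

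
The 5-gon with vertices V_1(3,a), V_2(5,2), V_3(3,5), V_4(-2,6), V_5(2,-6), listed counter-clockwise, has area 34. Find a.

Write out the shoelace sum; only the two edges meeting at V_1 involve a:
2·Area = [(2·a − 3·(-6)) + (3·2 − 5·a)] + 47
       = -3·a + 71 = 68
⇒ a = 1.

1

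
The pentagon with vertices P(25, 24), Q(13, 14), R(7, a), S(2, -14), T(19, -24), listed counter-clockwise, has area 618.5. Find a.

The doubled signed area Σ (x_i y_{i+1} − x_{i+1} y_i) is linear in a.
With a=0 it equals 1116; the coefficient of a is 11 (from the two edges through R).
So 11·a + 1116 = 2·618.5 = 1237 ⇒ a = 11.

11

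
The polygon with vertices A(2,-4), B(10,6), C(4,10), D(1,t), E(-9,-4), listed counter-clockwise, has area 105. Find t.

Write out the shoelace sum; only the two edges meeting at D involve t:
2·Area = [(4·t − 1·10) + (1·(-4) − (-9)·t)] + 172
       = 13·t + 158 = 210
⇒ t = 4.

4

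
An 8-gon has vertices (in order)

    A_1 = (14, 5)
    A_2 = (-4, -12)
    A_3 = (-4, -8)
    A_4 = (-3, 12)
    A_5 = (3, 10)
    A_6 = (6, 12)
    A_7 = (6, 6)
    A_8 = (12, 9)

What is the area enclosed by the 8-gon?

223

Apply the shoelace (surveyor's) formula: 2A = Σ (x_i·y_{i+1} − x_{i+1}·y_i), indices taken mod 8.
A_1→A_2: (14)(-12) − (-4)(5) = -148
A_2→A_3: (-4)(-8) − (-4)(-12) = -16
A_3→A_4: (-4)(12) − (-3)(-8) = -72
A_4→A_5: (-3)(10) − (3)(12) = -66
A_5→A_6: (3)(12) − (6)(10) = -24
A_6→A_7: (6)(6) − (6)(12) = -36
A_7→A_8: (6)(9) − (12)(6) = -18
A_8→A_1: (12)(5) − (14)(9) = -66
Σ = -446
Area = |Σ|/2 = 223.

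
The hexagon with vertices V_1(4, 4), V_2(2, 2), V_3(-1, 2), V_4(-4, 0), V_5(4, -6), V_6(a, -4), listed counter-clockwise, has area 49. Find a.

6

The doubled signed area Σ (x_i y_{i+1} − x_{i+1} y_i) is linear in a.
With a=0 it equals 38; the coefficient of a is 10 (from the two edges through V_6).
So 10·a + 38 = 2·49 = 98 ⇒ a = 6.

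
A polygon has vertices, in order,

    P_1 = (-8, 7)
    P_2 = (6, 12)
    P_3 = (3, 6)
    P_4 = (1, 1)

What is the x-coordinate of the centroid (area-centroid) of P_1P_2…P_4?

-53/126

Apply Gauss's area formula. First the cross-terms c_i = x_i·y_{i+1} − x_{i+1}·y_i:
  -138, 0, -3, 15  ⇒  2A = -126, A = -63.
Then Σ (x_i + x_{i+1})·c_i = 159, so x̄ = 159 / (6·(-63)) = -53/126.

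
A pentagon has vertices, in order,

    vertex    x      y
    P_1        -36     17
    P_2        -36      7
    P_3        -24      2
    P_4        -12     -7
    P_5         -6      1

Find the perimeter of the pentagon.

82

|P_1P_2| = √((0)² + (-10)²) = √100 = 10
|P_2P_3| = √((12)² + (-5)²) = √169 = 13
|P_3P_4| = √((12)² + (-9)²) = √225 = 15
|P_4P_5| = √((6)² + (8)²) = √100 = 10
|P_5P_1| = √((-30)² + (16)²) = √1156 = 34
Perimeter = 10 + 13 + 15 + 10 + 34 = 82.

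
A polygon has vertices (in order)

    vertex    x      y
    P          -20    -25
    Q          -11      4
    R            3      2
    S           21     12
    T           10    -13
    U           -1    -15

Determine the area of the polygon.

Σ = (-355) + (-34) + (-6) + (-393) + (-163) + (-275) = -1226
Area = |Σ|/2 = 613.

613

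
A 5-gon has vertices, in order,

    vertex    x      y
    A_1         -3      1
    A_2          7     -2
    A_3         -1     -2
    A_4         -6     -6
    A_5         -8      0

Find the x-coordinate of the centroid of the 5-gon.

-234/79

Apply Gauss's area formula. First the cross-terms c_i = x_i·y_{i+1} − x_{i+1}·y_i:
  -1, -16, -6, -48, -8  ⇒  2A = -79, A = -39.5.
Then Σ (x_i + x_{i+1})·c_i = 702, so x̄ = 702 / (6·(-39.5)) = -234/79.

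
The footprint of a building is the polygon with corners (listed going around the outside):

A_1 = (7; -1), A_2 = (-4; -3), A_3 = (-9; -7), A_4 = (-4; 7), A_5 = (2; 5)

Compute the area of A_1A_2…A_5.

Cross-terms: -25, 1, -91, -34, -37  ⇒  Σ = -186
Area = |Σ|/2 = 93.

93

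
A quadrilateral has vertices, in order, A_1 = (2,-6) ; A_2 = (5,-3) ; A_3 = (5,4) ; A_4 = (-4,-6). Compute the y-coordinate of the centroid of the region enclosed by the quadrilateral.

Apply Gauss's area formula. First the cross-terms c_i = x_i·y_{i+1} − x_{i+1}·y_i:
  24, 35, -14, 36  ⇒  2A = 81, A = 40.5.
Then Σ (y_i + y_{i+1})·c_i = -585, so ȳ = -585 / (6·40.5) = -65/27.

-65/27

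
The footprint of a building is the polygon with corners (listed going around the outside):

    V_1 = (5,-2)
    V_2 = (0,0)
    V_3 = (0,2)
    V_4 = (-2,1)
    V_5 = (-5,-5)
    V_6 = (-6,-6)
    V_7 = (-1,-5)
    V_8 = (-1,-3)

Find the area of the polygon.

Apply the surveyor's formula: 2A = Σ (x_i·y_{i+1} − x_{i+1}·y_i), indices taken mod 8.
Σ = (0) + (0) + (4) + (15) + (0) + (24) + (-2) + (17) = 58
Area = |Σ|/2 = 29.

29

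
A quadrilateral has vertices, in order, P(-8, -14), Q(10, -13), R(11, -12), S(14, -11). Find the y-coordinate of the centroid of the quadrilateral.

-572/45

Apply Gauss's area formula. First the cross-terms c_i = x_i·y_{i+1} − x_{i+1}·y_i:
  244, 23, 47, -284  ⇒  2A = 30, A = 15.
Then Σ (y_i + y_{i+1})·c_i = -1144, so ȳ = -1144 / (6·15) = -572/45.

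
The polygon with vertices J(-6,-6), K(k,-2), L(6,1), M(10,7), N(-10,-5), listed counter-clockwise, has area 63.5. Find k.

Write out the shoelace sum; only the two edges meeting at K involve k:
2·Area = [((-6)·(-2) − k·(-6)) + (k·1 − 6·(-2))] + 82
       = 7·k + 106 = 127
⇒ k = 3.

3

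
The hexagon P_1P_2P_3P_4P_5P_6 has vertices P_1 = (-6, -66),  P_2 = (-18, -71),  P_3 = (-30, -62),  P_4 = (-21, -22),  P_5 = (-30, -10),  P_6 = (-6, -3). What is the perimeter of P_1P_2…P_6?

|P_1P_2| = √((-12)² + (-5)²) = √169 = 13
|P_2P_3| = √((-12)² + (9)²) = √225 = 15
|P_3P_4| = √((9)² + (40)²) = √1681 = 41
|P_4P_5| = √((-9)² + (12)²) = √225 = 15
|P_5P_6| = √((24)² + (7)²) = √625 = 25
|P_6P_1| = √((0)² + (-63)²) = √3969 = 63
Perimeter = 13 + 15 + 41 + 15 + 25 + 63 = 172.

172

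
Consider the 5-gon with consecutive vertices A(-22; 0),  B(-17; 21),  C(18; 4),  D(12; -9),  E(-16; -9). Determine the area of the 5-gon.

Σ = (-462) + (-446) + (-210) + (-252) + (-198) = -1568
Area = |Σ|/2 = 784.

784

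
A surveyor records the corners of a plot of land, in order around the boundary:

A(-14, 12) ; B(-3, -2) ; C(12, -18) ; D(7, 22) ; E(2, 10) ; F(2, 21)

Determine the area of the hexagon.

Apply the surveyor's formula: 2A = Σ (x_i·y_{i+1} − x_{i+1}·y_i), indices taken mod 6.
Σ = (64) + (78) + (390) + (26) + (22) + (318) = 898
Area = |Σ|/2 = 449.

449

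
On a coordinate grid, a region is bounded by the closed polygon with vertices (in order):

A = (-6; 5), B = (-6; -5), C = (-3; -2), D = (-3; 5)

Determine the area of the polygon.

25.5

Apply the surveyor's formula: 2A = Σ (x_i·y_{i+1} − x_{i+1}·y_i), indices taken mod 4.
Σ = (60) + (-3) + (-21) + (15) = 51
Area = |Σ|/2 = 25.5.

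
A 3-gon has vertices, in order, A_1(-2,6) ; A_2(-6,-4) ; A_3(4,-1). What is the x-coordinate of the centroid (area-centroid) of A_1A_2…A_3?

Apply the shoelace formula. First the cross-terms c_i = x_i·y_{i+1} − x_{i+1}·y_i:
  44, 22, 22  ⇒  2A = 88, A = 44.
Then Σ (x_i + x_{i+1})·c_i = -352, so x̄ = -352 / (6·44) = -4/3.

-4/3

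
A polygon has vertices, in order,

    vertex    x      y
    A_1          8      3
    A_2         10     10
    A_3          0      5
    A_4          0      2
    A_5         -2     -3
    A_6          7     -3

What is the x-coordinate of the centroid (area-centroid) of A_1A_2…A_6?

Apply the surveyor's formula. First the cross-terms c_i = x_i·y_{i+1} − x_{i+1}·y_i:
  50, 50, 0, 4, 27, 45  ⇒  2A = 176, A = 88.
Then Σ (x_i + x_{i+1})·c_i = 2202, so x̄ = 2202 / (6·88) = 367/88.

367/88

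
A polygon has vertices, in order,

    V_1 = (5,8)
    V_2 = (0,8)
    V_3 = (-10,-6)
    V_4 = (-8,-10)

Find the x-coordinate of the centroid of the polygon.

-249/79

Apply Gauss's area formula. First the cross-terms c_i = x_i·y_{i+1} − x_{i+1}·y_i:
  40, 80, 52, -14  ⇒  2A = 158, A = 79.
Then Σ (x_i + x_{i+1})·c_i = -1494, so x̄ = -1494 / (6·79) = -249/79.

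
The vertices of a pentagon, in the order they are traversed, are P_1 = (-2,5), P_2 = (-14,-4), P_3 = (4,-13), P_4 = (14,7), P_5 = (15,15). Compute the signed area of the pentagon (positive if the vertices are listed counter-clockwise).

348

Σ = (78) + (198) + (210) + (105) + (105) = 696
Signed area = Σ/2 = 348 (positive ⇒ counter-clockwise traversal).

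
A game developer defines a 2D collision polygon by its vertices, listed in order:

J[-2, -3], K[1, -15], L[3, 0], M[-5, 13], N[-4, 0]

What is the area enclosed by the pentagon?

90.5

Apply the shoelace (surveyor's) formula: 2A = Σ (x_i·y_{i+1} − x_{i+1}·y_i), indices taken mod 5.
Cross-terms: 33, 45, 39, 52, 12  ⇒  Σ = 181
Area = |Σ|/2 = 90.5.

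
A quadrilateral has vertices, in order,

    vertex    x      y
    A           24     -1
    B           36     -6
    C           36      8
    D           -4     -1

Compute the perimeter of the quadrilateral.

|AB| = √((12)² + (-5)²) = √169 = 13
|BC| = √((0)² + (14)²) = √196 = 14
|CD| = √((-40)² + (-9)²) = √1681 = 41
|DA| = √((28)² + (0)²) = √784 = 28
Perimeter = 13 + 14 + 41 + 28 = 96.

96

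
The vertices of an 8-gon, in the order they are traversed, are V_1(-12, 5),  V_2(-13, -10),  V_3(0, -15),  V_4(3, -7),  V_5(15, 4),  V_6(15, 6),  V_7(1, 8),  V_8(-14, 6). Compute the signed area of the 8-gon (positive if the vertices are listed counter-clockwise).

403

Σ = (185) + (195) + (45) + (117) + (30) + (114) + (118) + (2) = 806
Signed area = Σ/2 = 403 (positive ⇒ counter-clockwise traversal).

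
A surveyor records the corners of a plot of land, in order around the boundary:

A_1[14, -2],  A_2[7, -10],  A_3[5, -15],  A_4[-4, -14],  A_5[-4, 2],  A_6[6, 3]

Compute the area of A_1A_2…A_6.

Cross-terms: -126, -55, -130, -64, -24, -54  ⇒  Σ = -453
Area = |Σ|/2 = 226.5.

226.5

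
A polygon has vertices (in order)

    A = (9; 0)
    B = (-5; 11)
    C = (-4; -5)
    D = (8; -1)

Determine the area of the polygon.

Apply Gauss's area formula: 2A = Σ (x_i·y_{i+1} − x_{i+1}·y_i), indices taken mod 4.
Σ = (99) + (69) + (44) + (9) = 221
Area = |Σ|/2 = 110.5.

110.5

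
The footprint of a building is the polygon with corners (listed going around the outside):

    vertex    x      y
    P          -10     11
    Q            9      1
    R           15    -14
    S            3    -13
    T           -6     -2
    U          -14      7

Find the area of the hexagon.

Apply Gauss's area formula: 2A = Σ (x_i·y_{i+1} − x_{i+1}·y_i), indices taken mod 6.
Σ = (-109) + (-141) + (-153) + (-84) + (-70) + (-84) = -641
Area = |Σ|/2 = 320.5.

320.5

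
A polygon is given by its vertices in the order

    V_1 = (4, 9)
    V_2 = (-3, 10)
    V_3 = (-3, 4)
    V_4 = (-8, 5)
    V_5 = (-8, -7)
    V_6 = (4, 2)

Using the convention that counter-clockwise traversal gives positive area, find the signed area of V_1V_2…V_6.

119

Apply Gauss's area formula: 2A = Σ (x_i·y_{i+1} − x_{i+1}·y_i), indices taken mod 6.
V_1→V_2: (4)(10) − (-3)(9) = 67
V_2→V_3: (-3)(4) − (-3)(10) = 18
V_3→V_4: (-3)(5) − (-8)(4) = 17
V_4→V_5: (-8)(-7) − (-8)(5) = 96
V_5→V_6: (-8)(2) − (4)(-7) = 12
V_6→V_1: (4)(9) − (4)(2) = 28
Σ = 238
Signed area = Σ/2 = 119 (positive ⇒ counter-clockwise traversal).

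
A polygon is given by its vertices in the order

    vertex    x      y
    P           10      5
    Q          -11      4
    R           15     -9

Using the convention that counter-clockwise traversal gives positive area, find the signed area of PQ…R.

149.5

Apply the shoelace (surveyor's) formula: 2A = Σ (x_i·y_{i+1} − x_{i+1}·y_i), indices taken mod 3.
Σ = (95) + (39) + (165) = 299
Signed area = Σ/2 = 149.5 (positive ⇒ counter-clockwise traversal).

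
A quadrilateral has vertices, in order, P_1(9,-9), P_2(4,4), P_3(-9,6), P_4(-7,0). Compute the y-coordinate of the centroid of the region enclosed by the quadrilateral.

Apply the surveyor's formula. First the cross-terms c_i = x_i·y_{i+1} − x_{i+1}·y_i:
  72, 60, 42, 63  ⇒  2A = 237, A = 118.5.
Then Σ (y_i + y_{i+1})·c_i = -75, so ȳ = -75 / (6·118.5) = -25/237.

-25/237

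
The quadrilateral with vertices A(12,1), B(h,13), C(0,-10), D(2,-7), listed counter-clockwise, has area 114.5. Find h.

3

The doubled signed area Σ (x_i y_{i+1} − x_{i+1} y_i) is linear in h.
With h=0 it equals 262; the coefficient of h is -11 (from the two edges through B).
So -11·h + 262 = 2·114.5 = 229 ⇒ h = 3.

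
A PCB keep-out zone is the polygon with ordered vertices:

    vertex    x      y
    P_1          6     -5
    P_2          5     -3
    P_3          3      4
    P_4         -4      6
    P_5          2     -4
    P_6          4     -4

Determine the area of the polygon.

43

Σ = (7) + (29) + (34) + (4) + (8) + (4) = 86
Area = |Σ|/2 = 43.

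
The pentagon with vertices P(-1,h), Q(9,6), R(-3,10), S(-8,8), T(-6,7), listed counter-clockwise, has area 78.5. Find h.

Write out the shoelace sum; only the two edges meeting at P involve h:
2·Area = [((-6)·h − (-1)·7) + ((-1)·6 − 9·h)] + 156
       = -15·h + 157 = 157
⇒ h = 0.

0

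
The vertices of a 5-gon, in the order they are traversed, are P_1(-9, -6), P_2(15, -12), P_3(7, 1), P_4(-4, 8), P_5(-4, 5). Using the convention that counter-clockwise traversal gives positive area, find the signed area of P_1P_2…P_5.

Apply Gauss's area formula: 2A = Σ (x_i·y_{i+1} − x_{i+1}·y_i), indices taken mod 5.
Σ = (198) + (99) + (60) + (12) + (69) = 438
Signed area = Σ/2 = 219 (positive ⇒ counter-clockwise traversal).

219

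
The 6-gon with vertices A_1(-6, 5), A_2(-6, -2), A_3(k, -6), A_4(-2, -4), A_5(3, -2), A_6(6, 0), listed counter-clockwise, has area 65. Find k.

-3

The doubled signed area Σ (x_i y_{i+1} − x_{i+1} y_i) is linear in k.
With k=0 it equals 124; the coefficient of k is -2 (from the two edges through A_3).
So -2·k + 124 = 2·65 = 130 ⇒ k = -3.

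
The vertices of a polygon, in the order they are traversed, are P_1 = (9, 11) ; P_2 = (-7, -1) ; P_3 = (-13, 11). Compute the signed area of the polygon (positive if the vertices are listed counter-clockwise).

Apply the shoelace formula: 2A = Σ (x_i·y_{i+1} − x_{i+1}·y_i), indices taken mod 3.
P_1→P_2: (9)(-1) − (-7)(11) = 68
P_2→P_3: (-7)(11) − (-13)(-1) = -90
P_3→P_1: (-13)(11) − (9)(11) = -242
Σ = -264
Signed area = Σ/2 = -132 (negative ⇒ clockwise traversal).

-132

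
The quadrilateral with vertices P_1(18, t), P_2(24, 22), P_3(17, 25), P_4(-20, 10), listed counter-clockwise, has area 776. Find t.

-10

The doubled signed area Σ (x_i y_{i+1} − x_{i+1} y_i) is linear in t.
With t=0 it equals 1112; the coefficient of t is -44 (from the two edges through P_1).
So -44·t + 1112 = 2·776 = 1552 ⇒ t = -10.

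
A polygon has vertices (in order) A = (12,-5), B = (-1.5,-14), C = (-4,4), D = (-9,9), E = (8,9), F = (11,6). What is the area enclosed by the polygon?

284.25

Apply the shoelace formula: 2A = Σ (x_i·y_{i+1} − x_{i+1}·y_i), indices taken mod 6.
A→B: (12)(-14) − (-1.5)(-5) = -175.5
B→C: (-1.5)(4) − (-4)(-14) = -62
C→D: (-4)(9) − (-9)(4) = 0
D→E: (-9)(9) − (8)(9) = -153
E→F: (8)(6) − (11)(9) = -51
F→A: (11)(-5) − (12)(6) = -127
Σ = -568.5
Area = |Σ|/2 = 284.25.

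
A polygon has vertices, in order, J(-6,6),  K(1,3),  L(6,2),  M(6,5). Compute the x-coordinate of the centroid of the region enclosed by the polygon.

Apply the surveyor's formula. First the cross-terms c_i = x_i·y_{i+1} − x_{i+1}·y_i:
  -24, -16, 18, 66  ⇒  2A = 44, A = 22.
Then Σ (x_i + x_{i+1})·c_i = 224, so x̄ = 224 / (6·22) = 56/33.

56/33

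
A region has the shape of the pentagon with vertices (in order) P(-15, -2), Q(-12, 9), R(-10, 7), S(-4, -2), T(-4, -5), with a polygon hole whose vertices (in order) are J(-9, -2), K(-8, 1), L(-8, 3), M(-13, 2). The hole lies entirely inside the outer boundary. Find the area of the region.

67

Outer boundary:
Apply the surveyor's formula: 2A = Σ (x_i·y_{i+1} − x_{i+1}·y_i), indices taken mod 5.
Cross-terms: -159, 6, 48, 12, -67  ⇒  Σ = -160
Area = |Σ|/2 = 80.
Hole:
Apply the shoelace (surveyor's) formula: 2A = Σ (x_i·y_{i+1} − x_{i+1}·y_i), indices taken mod 4.
Σ = (-25) + (-16) + (23) + (44) = 26
Area = |Σ|/2 = 13.
Net area = 80 − 13 = 67.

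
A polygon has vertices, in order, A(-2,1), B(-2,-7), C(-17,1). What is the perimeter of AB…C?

40

|AB| = √((0)² + (-8)²) = √64 = 8
|BC| = √((-15)² + (8)²) = √289 = 17
|CA| = √((15)² + (0)²) = √225 = 15
Perimeter = 8 + 17 + 15 = 40.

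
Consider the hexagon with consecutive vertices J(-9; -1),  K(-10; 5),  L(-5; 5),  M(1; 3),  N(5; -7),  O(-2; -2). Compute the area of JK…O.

81

Apply the surveyor's formula: 2A = Σ (x_i·y_{i+1} − x_{i+1}·y_i), indices taken mod 6.
Σ = (-55) + (-25) + (-20) + (-22) + (-24) + (-16) = -162
Area = |Σ|/2 = 81.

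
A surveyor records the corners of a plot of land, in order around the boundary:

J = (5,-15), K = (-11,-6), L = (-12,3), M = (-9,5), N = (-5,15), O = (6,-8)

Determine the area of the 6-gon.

271.5

Apply Gauss's area formula: 2A = Σ (x_i·y_{i+1} − x_{i+1}·y_i), indices taken mod 6.
Σ = (-195) + (-105) + (-33) + (-110) + (-50) + (-50) = -543
Area = |Σ|/2 = 271.5.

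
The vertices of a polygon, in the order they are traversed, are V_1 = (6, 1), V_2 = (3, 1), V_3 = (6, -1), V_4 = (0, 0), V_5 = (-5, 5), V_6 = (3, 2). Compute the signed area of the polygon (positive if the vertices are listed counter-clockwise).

-20

Cross-terms: 3, -9, 0, 0, -25, -9  ⇒  Σ = -40
Signed area = Σ/2 = -20 (negative ⇒ clockwise traversal).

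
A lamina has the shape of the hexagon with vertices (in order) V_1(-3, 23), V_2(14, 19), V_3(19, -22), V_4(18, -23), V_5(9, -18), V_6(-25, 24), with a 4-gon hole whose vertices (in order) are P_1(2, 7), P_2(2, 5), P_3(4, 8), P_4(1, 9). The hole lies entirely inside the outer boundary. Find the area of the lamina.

967

Outer boundary:
Σ = (-379) + (-669) + (-41) + (-117) + (-234) + (-503) = -1943
Area = |Σ|/2 = 971.5.
Hole:
Apply the shoelace formula: 2A = Σ (x_i·y_{i+1} − x_{i+1}·y_i), indices taken mod 4.
Σ = (-4) + (-4) + (28) + (-11) = 9
Area = |Σ|/2 = 4.5.
Net area = 971.5 − 4.5 = 967.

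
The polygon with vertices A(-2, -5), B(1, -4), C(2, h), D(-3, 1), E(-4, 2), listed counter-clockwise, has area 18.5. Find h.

-2

The doubled signed area Σ (x_i y_{i+1} − x_{i+1} y_i) is linear in h.
With h=0 it equals 45; the coefficient of h is 4 (from the two edges through C).
So 4·h + 45 = 2·18.5 = 37 ⇒ h = -2.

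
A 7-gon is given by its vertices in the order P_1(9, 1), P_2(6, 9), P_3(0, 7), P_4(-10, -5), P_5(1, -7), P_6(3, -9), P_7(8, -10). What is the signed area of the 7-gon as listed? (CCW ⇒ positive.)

Apply Gauss's area formula: 2A = Σ (x_i·y_{i+1} − x_{i+1}·y_i), indices taken mod 7.
Σ = (75) + (42) + (70) + (75) + (12) + (42) + (98) = 414
Signed area = Σ/2 = 207 (positive ⇒ counter-clockwise traversal).

207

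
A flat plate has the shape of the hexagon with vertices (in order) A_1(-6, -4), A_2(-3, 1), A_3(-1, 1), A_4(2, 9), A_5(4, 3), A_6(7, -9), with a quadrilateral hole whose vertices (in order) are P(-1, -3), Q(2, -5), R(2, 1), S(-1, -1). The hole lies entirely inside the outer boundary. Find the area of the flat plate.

88

Outer boundary:
Apply the shoelace (surveyor's) formula: 2A = Σ (x_i·y_{i+1} − x_{i+1}·y_i), indices taken mod 6.
Σ = (-18) + (-2) + (-11) + (-30) + (-57) + (-82) = -200
Area = |Σ|/2 = 100.
Hole:
Apply the shoelace (surveyor's) formula: 2A = Σ (x_i·y_{i+1} − x_{i+1}·y_i), indices taken mod 4.
Σ = (11) + (12) + (-1) + (2) = 24
Area = |Σ|/2 = 12.
Net area = 100 − 12 = 88.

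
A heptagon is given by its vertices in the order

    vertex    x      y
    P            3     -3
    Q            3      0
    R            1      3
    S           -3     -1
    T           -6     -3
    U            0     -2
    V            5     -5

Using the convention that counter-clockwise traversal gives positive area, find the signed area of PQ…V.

P→Q: (3)(0) − (3)(-3) = 9
Q→R: (3)(3) − (1)(0) = 9
R→S: (1)(-1) − (-3)(3) = 8
S→T: (-3)(-3) − (-6)(-1) = 3
T→U: (-6)(-2) − (0)(-3) = 12
U→V: (0)(-5) − (5)(-2) = 10
V→P: (5)(-3) − (3)(-5) = 0
Σ = 51
Signed area = Σ/2 = 25.5 (positive ⇒ counter-clockwise traversal).

25.5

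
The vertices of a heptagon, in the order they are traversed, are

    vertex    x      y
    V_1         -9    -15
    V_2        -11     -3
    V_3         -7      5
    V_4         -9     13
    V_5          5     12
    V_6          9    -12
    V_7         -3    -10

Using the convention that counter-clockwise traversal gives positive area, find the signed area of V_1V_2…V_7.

Apply the shoelace formula: 2A = Σ (x_i·y_{i+1} − x_{i+1}·y_i), indices taken mod 7.
V_1→V_2: (-9)(-3) − (-11)(-15) = -138
V_2→V_3: (-11)(5) − (-7)(-3) = -76
V_3→V_4: (-7)(13) − (-9)(5) = -46
V_4→V_5: (-9)(12) − (5)(13) = -173
V_5→V_6: (5)(-12) − (9)(12) = -168
V_6→V_7: (9)(-10) − (-3)(-12) = -126
V_7→V_1: (-3)(-15) − (-9)(-10) = -45
Σ = -772
Signed area = Σ/2 = -386 (negative ⇒ clockwise traversal).

-386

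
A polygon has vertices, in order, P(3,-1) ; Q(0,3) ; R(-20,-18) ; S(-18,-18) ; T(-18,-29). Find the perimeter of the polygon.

|PQ| = √((-3)² + (4)²) = √25 = 5
|QR| = √((-20)² + (-21)²) = √841 = 29
|RS| = √((2)² + (0)²) = √4 = 2
|ST| = √((0)² + (-11)²) = √121 = 11
|TP| = √((21)² + (28)²) = √1225 = 35
Perimeter = 5 + 29 + 2 + 11 + 35 = 82.

82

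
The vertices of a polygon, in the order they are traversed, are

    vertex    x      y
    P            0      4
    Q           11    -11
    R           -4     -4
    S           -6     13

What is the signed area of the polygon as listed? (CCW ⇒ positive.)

Apply Gauss's area formula: 2A = Σ (x_i·y_{i+1} − x_{i+1}·y_i), indices taken mod 4.
Σ = (-44) + (-88) + (-76) + (-24) = -232
Signed area = Σ/2 = -116 (negative ⇒ clockwise traversal).

-116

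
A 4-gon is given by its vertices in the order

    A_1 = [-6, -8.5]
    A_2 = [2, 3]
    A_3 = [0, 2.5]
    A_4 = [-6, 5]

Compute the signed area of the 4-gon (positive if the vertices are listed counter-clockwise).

Apply the shoelace (surveyor's) formula: 2A = Σ (x_i·y_{i+1} − x_{i+1}·y_i), indices taken mod 4.
Cross-terms: -1, 5, 15, 81  ⇒  Σ = 100
Signed area = Σ/2 = 50 (positive ⇒ counter-clockwise traversal).

50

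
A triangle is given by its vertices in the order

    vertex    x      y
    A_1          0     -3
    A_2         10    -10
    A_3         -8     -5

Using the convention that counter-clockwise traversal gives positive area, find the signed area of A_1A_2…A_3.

Apply the shoelace formula: 2A = Σ (x_i·y_{i+1} − x_{i+1}·y_i), indices taken mod 3.
A_1→A_2: (0)(-10) − (10)(-3) = 30
A_2→A_3: (10)(-5) − (-8)(-10) = -130
A_3→A_1: (-8)(-3) − (0)(-5) = 24
Σ = -76
Signed area = Σ/2 = -38 (negative ⇒ clockwise traversal).

-38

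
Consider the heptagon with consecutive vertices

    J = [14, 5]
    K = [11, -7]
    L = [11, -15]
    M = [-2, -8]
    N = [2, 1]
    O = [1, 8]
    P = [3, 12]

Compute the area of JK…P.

247.5

Apply the shoelace formula: 2A = Σ (x_i·y_{i+1} − x_{i+1}·y_i), indices taken mod 7.
Cross-terms: -153, -88, -118, 14, 15, -12, -153  ⇒  Σ = -495
Area = |Σ|/2 = 247.5.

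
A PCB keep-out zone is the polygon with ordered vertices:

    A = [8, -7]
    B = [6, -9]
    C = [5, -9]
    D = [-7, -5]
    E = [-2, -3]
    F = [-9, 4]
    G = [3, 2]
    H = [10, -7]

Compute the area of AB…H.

118

Cross-terms: -30, -9, -88, 11, -35, -30, -41, -14  ⇒  Σ = -236
Area = |Σ|/2 = 118.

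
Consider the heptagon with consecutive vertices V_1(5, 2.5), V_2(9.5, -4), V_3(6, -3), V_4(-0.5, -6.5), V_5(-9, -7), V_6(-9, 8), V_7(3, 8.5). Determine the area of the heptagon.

Apply the surveyor's formula: 2A = Σ (x_i·y_{i+1} − x_{i+1}·y_i), indices taken mod 7.
Cross-terms: -43.75, -4.5, -40.5, -55, -135, -100.5, -35  ⇒  Σ = -414.25
Area = |Σ|/2 = 207.125.

207.125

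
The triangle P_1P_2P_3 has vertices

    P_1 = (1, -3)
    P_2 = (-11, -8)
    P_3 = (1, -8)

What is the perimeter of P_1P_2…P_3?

30

|P_1P_2| = √((-12)² + (-5)²) = √169 = 13
|P_2P_3| = √((12)² + (0)²) = √144 = 12
|P_3P_1| = √((0)² + (5)²) = √25 = 5
Perimeter = 13 + 12 + 5 = 30.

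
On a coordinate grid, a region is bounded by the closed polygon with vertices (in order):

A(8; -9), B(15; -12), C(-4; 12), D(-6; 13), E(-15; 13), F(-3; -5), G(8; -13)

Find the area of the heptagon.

Apply Gauss's area formula: 2A = Σ (x_i·y_{i+1} − x_{i+1}·y_i), indices taken mod 7.
A→B: (8)(-12) − (15)(-9) = 39
B→C: (15)(12) − (-4)(-12) = 132
C→D: (-4)(13) − (-6)(12) = 20
D→E: (-6)(13) − (-15)(13) = 117
E→F: (-15)(-5) − (-3)(13) = 114
F→G: (-3)(-13) − (8)(-5) = 79
G→A: (8)(-9) − (8)(-13) = 32
Σ = 533
Area = |Σ|/2 = 266.5.

266.5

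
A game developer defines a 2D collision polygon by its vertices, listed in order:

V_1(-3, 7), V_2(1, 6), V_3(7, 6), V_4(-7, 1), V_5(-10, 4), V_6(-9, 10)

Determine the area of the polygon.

Apply the shoelace (surveyor's) formula: 2A = Σ (x_i·y_{i+1} − x_{i+1}·y_i), indices taken mod 6.
Σ = (-25) + (-36) + (49) + (-18) + (-64) + (-33) = -127
Area = |Σ|/2 = 63.5.

63.5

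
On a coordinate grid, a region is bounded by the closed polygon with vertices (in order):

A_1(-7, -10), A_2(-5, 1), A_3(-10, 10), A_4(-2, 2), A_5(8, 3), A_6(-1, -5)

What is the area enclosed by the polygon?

90.5

Apply the shoelace (surveyor's) formula: 2A = Σ (x_i·y_{i+1} − x_{i+1}·y_i), indices taken mod 6.
Cross-terms: -57, -40, 0, -22, -37, -25  ⇒  Σ = -181
Area = |Σ|/2 = 90.5.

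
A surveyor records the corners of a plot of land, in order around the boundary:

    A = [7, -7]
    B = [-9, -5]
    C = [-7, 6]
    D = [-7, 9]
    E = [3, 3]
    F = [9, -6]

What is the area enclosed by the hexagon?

161

Σ = (-98) + (-89) + (-21) + (-48) + (-45) + (-21) = -322
Area = |Σ|/2 = 161.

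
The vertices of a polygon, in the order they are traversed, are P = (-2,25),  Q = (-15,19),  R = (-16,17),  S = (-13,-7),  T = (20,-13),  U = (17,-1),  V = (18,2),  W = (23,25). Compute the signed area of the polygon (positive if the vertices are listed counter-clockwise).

Apply Gauss's area formula: 2A = Σ (x_i·y_{i+1} − x_{i+1}·y_i), indices taken mod 8.
P→Q: (-2)(19) − (-15)(25) = 337
Q→R: (-15)(17) − (-16)(19) = 49
R→S: (-16)(-7) − (-13)(17) = 333
S→T: (-13)(-13) − (20)(-7) = 309
T→U: (20)(-1) − (17)(-13) = 201
U→V: (17)(2) − (18)(-1) = 52
V→W: (18)(25) − (23)(2) = 404
W→P: (23)(25) − (-2)(25) = 625
Σ = 2310
Signed area = Σ/2 = 1155 (positive ⇒ counter-clockwise traversal).

1155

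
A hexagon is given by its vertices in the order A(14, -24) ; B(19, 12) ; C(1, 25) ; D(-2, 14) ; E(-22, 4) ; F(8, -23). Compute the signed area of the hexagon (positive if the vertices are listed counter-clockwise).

1027.5

Apply Gauss's area formula: 2A = Σ (x_i·y_{i+1} − x_{i+1}·y_i), indices taken mod 6.
A→B: (14)(12) − (19)(-24) = 624
B→C: (19)(25) − (1)(12) = 463
C→D: (1)(14) − (-2)(25) = 64
D→E: (-2)(4) − (-22)(14) = 300
E→F: (-22)(-23) − (8)(4) = 474
F→A: (8)(-24) − (14)(-23) = 130
Σ = 2055
Signed area = Σ/2 = 1027.5 (positive ⇒ counter-clockwise traversal).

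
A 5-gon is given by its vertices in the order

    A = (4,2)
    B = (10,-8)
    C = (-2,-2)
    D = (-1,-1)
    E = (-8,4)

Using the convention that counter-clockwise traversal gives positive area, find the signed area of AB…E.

Σ = (-52) + (-36) + (0) + (-12) + (-32) = -132
Signed area = Σ/2 = -66 (negative ⇒ clockwise traversal).

-66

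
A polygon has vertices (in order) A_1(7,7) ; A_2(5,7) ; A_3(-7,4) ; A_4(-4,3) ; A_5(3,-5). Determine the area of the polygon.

72.5

Σ = (14) + (69) + (-5) + (11) + (56) = 145
Area = |Σ|/2 = 72.5.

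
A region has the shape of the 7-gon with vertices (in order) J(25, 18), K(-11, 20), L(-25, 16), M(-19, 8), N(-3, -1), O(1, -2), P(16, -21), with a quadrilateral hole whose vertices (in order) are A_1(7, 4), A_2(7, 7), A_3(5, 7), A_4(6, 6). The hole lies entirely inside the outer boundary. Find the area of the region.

997.5

Outer boundary:
Apply the surveyor's formula: 2A = Σ (x_i·y_{i+1} − x_{i+1}·y_i), indices taken mod 7.
Cross-terms: 698, 324, 104, 43, 7, 11, 813  ⇒  Σ = 2000
Area = |Σ|/2 = 1000.
Hole:
Apply the surveyor's formula: 2A = Σ (x_i·y_{i+1} − x_{i+1}·y_i), indices taken mod 4.
Cross-terms: 21, 14, -12, -18  ⇒  Σ = 5
Area = |Σ|/2 = 2.5.
Net area = 1000 − 2.5 = 997.5.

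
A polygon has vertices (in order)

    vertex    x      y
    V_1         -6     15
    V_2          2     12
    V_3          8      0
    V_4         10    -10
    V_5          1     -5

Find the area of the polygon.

Apply the shoelace formula: 2A = Σ (x_i·y_{i+1} − x_{i+1}·y_i), indices taken mod 5.
Σ = (-102) + (-96) + (-80) + (-40) + (-15) = -333
Area = |Σ|/2 = 166.5.

166.5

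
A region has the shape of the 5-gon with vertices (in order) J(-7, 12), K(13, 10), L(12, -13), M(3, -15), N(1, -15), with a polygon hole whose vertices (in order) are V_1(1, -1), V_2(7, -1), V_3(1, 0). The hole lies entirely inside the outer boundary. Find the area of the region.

386.5

Outer boundary:
Σ = (-226) + (-289) + (-141) + (-30) + (-93) = -779
Area = |Σ|/2 = 389.5.
Hole:
Apply the shoelace (surveyor's) formula: 2A = Σ (x_i·y_{i+1} − x_{i+1}·y_i), indices taken mod 3.
Σ = (6) + (1) + (-1) = 6
Area = |Σ|/2 = 3.
Net area = 389.5 − 3 = 386.5.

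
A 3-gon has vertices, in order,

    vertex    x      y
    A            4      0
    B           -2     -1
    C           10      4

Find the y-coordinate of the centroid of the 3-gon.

Apply the surveyor's formula. First the cross-terms c_i = x_i·y_{i+1} − x_{i+1}·y_i:
  -4, 2, -16  ⇒  2A = -18, A = -9.
Then Σ (y_i + y_{i+1})·c_i = -54, so ȳ = -54 / (6·(-9)) = 1.

1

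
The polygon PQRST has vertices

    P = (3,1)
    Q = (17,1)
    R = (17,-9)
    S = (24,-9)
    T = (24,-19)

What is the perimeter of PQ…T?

70

|PQ| = √((14)² + (0)²) = √196 = 14
|QR| = √((0)² + (-10)²) = √100 = 10
|RS| = √((7)² + (0)²) = √49 = 7
|ST| = √((0)² + (-10)²) = √100 = 10
|TP| = √((-21)² + (20)²) = √841 = 29
Perimeter = 14 + 10 + 7 + 10 + 29 = 70.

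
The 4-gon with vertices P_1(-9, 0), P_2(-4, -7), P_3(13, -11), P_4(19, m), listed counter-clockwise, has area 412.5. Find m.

Write out the shoelace sum; only the two edges meeting at P_4 involve m:
2·Area = [(13·m − 19·(-11)) + (19·0 − (-9)·m)] + 198
       = 22·m + 407 = 825
⇒ m = 19.

19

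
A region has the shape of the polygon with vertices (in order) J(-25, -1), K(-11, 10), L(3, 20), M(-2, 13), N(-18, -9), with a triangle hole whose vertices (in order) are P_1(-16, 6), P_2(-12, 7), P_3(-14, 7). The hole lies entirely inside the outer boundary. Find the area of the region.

Outer boundary:
Apply the shoelace formula: 2A = Σ (x_i·y_{i+1} − x_{i+1}·y_i), indices taken mod 5.
Σ = (-261) + (-250) + (79) + (252) + (-207) = -387
Area = |Σ|/2 = 193.5.
Hole:
Cross-terms: -40, 14, 28  ⇒  Σ = 2
Area = |Σ|/2 = 1.
Net area = 193.5 − 1 = 192.5.

192.5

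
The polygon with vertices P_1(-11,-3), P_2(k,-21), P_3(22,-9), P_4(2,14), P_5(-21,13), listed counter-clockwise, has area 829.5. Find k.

-19

The doubled signed area Σ (x_i y_{i+1} − x_{i+1} y_i) is linear in k.
With k=0 it equals 1545; the coefficient of k is -6 (from the two edges through P_2).
So -6·k + 1545 = 2·829.5 = 1659 ⇒ k = -19.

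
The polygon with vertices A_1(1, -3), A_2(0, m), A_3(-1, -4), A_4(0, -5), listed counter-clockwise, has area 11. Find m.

6

The doubled signed area Σ (x_i y_{i+1} − x_{i+1} y_i) is linear in m.
With m=0 it equals 10; the coefficient of m is 2 (from the two edges through A_2).
So 2·m + 10 = 2·11 = 22 ⇒ m = 6.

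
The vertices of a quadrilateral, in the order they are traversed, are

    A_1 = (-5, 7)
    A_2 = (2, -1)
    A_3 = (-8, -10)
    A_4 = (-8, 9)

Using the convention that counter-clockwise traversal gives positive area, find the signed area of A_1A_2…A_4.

-100

Apply the shoelace (surveyor's) formula: 2A = Σ (x_i·y_{i+1} − x_{i+1}·y_i), indices taken mod 4.
A_1→A_2: (-5)(-1) − (2)(7) = -9
A_2→A_3: (2)(-10) − (-8)(-1) = -28
A_3→A_4: (-8)(9) − (-8)(-10) = -152
A_4→A_1: (-8)(7) − (-5)(9) = -11
Σ = -200
Signed area = Σ/2 = -100 (negative ⇒ clockwise traversal).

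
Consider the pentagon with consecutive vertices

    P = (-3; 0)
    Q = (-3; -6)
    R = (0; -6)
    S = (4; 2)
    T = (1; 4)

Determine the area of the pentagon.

43

Apply the shoelace formula: 2A = Σ (x_i·y_{i+1} − x_{i+1}·y_i), indices taken mod 5.
P→Q: (-3)(-6) − (-3)(0) = 18
Q→R: (-3)(-6) − (0)(-6) = 18
R→S: (0)(2) − (4)(-6) = 24
S→T: (4)(4) − (1)(2) = 14
T→P: (1)(0) − (-3)(4) = 12
Σ = 86
Area = |Σ|/2 = 43.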